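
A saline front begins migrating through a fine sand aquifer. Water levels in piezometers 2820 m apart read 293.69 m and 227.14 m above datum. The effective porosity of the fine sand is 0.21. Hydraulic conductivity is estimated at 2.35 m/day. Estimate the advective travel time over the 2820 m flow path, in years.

Hydraulic gradient i = (293.69 − 227.14) / 2820 = 66.55 / 2820 = 0.02360.
Darcy flux q = K · i = 2.350 × 0.02360 = 0.05546 m/day.
Seepage velocity v = q / n_e = 0.05546 / 0.21 = 0.2641 m/day.
Travel time t = L / v = 2820 / 0.2641 = 10678 days = 29.24 years.

29.2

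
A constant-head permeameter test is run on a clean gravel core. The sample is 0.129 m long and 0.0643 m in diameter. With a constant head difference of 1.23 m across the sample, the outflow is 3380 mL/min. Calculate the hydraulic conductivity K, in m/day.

Cross-sectional area A = π·(d/2)² = π × (0.0643/2)² = 0.003247 m².
Convert discharge: 3380 mL/min = 5.633e-05 m³/s.
Darcy's law rearranged: K = Q·L / (A·Δh) = 5.633e-05 × 0.129 / (0.003247 × 1.23) = 0.001819 m/s = 157.2 m/day.

157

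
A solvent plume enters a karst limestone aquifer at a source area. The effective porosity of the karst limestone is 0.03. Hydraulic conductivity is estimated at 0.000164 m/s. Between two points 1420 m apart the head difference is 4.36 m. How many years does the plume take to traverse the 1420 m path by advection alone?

Convert K: 0.000164 m/s × 86400 = 14.17 m/day.
Hydraulic gradient i = Δh / L = 4.36 / 1420 = 0.003070.
Darcy flux q = K · i = 14.17 × 0.003070 = 0.04351 m/day.
Seepage velocity v = q / n_e = 0.04351 / 0.03 = 1.450 m/day.
Travel time t = L / v = 1420 / 1.450 = 979.2 days = 2.681 years.

2.68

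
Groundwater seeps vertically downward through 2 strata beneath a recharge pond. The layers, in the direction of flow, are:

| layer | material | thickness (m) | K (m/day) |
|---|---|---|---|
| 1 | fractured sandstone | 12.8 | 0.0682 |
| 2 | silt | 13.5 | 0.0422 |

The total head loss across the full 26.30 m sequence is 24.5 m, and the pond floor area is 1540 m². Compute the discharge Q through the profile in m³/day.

74.3

Flow is perpendicular to layering, so the layers act in series and the equivalent K is the thickness-weighted harmonic mean.
Total thickness L = 12.8 + 13.5 = 26.30 m.
Σ(b_i/K_i) = 12.8/0.0682 + 13.5/0.0422 = 507.6 d.
K_eq = L / Σ(b_i/K_i) = 26.30 / 507.6 = 0.05181 m/day.
Q = K_eq · A · (Δh/L) = 0.05181 × 1540 × (24.5/26.30) = 74.33 m³/day.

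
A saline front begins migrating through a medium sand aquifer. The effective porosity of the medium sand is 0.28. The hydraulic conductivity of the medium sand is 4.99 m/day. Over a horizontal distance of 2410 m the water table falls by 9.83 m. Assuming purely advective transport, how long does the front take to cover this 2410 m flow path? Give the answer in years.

Hydraulic gradient i = Δh / L = 9.83 / 2410 = 0.004079.
Darcy flux q = K · i = 4.990 × 0.004079 = 0.02035 m/day.
Seepage velocity v = q / n_e = 0.02035 / 0.28 = 0.07269 m/day.
Travel time t = L / v = 2410 / 0.07269 = 33154 days = 90.77 years.

90.8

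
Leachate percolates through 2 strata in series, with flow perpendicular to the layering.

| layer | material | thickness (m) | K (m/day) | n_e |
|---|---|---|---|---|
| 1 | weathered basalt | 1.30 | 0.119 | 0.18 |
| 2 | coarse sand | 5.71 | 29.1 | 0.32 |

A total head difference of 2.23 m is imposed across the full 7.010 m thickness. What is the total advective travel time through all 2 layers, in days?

With flow normal to the layers, continuity requires the same specific discharge q through every layer.
Σ(b_i/K_i) = 1.30/0.119 + 5.71/29.1 = 11.12 d.
q = Δh / Σ(b_i/K_i) = 2.23 / 11.12 = 0.2005 m/day.
In each layer the seepage velocity is v_i = q/n_i, so the layer transit time is t_i = b_i·n_i / q:
  layer 1 (weathered basalt): t_1 = 1.30 × 0.18 / 0.2005 = 1.167 d
  layer 2 (coarse sand): t_2 = 5.71 × 0.32 / 0.2005 = 9.112 d
Total t = Σ t_i = 10.28 days.

10.3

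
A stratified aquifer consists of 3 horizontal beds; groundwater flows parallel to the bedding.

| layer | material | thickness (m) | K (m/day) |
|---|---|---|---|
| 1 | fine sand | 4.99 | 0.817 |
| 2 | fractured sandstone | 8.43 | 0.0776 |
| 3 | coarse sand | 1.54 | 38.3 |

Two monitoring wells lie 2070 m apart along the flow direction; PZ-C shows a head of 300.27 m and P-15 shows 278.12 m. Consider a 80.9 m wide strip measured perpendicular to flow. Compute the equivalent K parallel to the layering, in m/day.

4.26

Flow is parallel to layering, so each bed carries its own Darcy discharge and the transmissivities add.
Σ(K_i·b_i) = 0.817×4.99 + 0.0776×8.43 + 38.3×1.54 = 63.71 m²/day.
Total thickness b = 14.96 m, so K_eq = Σ(K_i·b_i)/b = 4.259 m/day.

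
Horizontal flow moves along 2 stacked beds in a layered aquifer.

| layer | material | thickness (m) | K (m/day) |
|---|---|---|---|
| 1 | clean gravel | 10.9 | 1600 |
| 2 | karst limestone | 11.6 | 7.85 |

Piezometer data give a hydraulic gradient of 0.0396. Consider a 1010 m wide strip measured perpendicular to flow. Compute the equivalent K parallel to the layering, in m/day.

779

Flow is parallel to layering, so each bed carries its own Darcy discharge and the transmissivities add.
Σ(K_i·b_i) = 1600×10.9 + 7.85×11.6 = 17531 m²/day.
Total thickness b = 22.50 m, so K_eq = Σ(K_i·b_i)/b = 779.2 m/day.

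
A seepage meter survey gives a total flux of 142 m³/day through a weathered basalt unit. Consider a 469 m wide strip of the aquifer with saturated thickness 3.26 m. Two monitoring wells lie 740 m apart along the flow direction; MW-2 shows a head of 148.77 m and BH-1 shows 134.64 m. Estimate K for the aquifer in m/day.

4.86

Cross-sectional area A = 469 × 3.26 = 1529 m².
Hydraulic gradient i = (148.77 − 134.64) / 740 = 14.13 / 740 = 0.01909.
From Q = K·A·i, K = Q / (A·i) = 142 / (1529 × 0.01909) = 4.864 m/day.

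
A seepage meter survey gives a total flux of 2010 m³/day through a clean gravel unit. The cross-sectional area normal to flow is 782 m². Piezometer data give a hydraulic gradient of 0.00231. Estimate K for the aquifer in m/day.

Hydraulic gradient i = 0.00231.
From Q = K·A·i, K = Q / (A·i) = 2010 / (782.0 × 0.002310) = 1113 m/day.

1110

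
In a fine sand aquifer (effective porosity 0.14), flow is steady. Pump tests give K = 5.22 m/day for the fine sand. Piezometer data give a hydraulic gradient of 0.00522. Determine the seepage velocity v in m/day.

0.195

Hydraulic gradient i = 0.00522.
Darcy flux q = K · i = 5.220 × 0.005220 = 0.02725 m/day.
Seepage velocity v = q / n_e = 0.02725 / 0.14 = 0.1946 m/day.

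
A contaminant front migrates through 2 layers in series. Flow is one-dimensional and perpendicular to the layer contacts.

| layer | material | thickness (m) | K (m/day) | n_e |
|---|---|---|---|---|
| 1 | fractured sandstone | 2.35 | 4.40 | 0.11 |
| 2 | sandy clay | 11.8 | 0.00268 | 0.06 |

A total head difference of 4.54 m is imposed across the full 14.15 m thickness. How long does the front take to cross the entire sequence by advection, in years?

2.57

With flow normal to the layers, continuity requires the same specific discharge q through every layer.
Σ(b_i/K_i) = 2.35/4.40 + 11.8/0.00268 = 4404 d.
q = Δh / Σ(b_i/K_i) = 4.54 / 4404 = 0.001031 m/day.
In each layer the seepage velocity is v_i = q/n_i, so the layer transit time is t_i = b_i·n_i / q:
  layer 1 (fractured sandstone): t_1 = 2.35 × 0.11 / 0.001031 = 250.7 d
  layer 2 (sandy clay): t_2 = 11.8 × 0.06 / 0.001031 = 686.7 d
Total t = Σ t_i = 937.4 days = 2.567 years.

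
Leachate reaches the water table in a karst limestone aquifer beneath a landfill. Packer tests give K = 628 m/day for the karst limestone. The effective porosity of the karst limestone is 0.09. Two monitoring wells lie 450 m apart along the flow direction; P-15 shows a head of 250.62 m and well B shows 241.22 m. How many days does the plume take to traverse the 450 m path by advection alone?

Hydraulic gradient i = (250.62 − 241.22) / 450 = 9.4 / 450 = 0.02089.
Darcy flux q = K · i = 628.0 × 0.02089 = 13.12 m/day.
Seepage velocity v = q / n_e = 13.12 / 0.09 = 145.8 m/day.
Travel time t = L / v = 450 / 145.8 = 3.087 days.

3.09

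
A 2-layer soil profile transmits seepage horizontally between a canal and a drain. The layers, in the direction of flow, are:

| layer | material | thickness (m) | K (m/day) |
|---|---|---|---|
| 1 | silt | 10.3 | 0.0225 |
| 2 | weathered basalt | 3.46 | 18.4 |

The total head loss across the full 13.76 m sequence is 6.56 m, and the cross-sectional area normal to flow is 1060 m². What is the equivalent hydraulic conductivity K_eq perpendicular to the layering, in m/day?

0.0300

Flow is perpendicular to layering, so the layers act in series and the equivalent K is the thickness-weighted harmonic mean.
Total thickness L = 10.3 + 3.46 = 13.76 m.
Σ(b_i/K_i) = 10.3/0.0225 + 3.46/18.4 = 458.0 d.
K_eq = L / Σ(b_i/K_i) = 13.76 / 458.0 = 0.03005 m/day.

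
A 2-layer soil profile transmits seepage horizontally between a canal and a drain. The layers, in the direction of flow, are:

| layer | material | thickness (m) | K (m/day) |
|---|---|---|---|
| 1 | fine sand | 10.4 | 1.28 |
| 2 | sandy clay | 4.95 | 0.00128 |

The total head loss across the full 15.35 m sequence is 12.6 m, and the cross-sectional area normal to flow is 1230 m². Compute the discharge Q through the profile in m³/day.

Flow is perpendicular to layering, so the layers act in series and the equivalent K is the thickness-weighted harmonic mean.
Total thickness L = 10.4 + 4.95 = 15.35 m.
Σ(b_i/K_i) = 10.4/1.28 + 4.95/0.00128 = 3875 d.
K_eq = L / Σ(b_i/K_i) = 15.35 / 3875 = 0.003961 m/day.
Q = K_eq · A · (Δh/L) = 0.003961 × 1230 × (12.6/15.35) = 3.999 m³/day.

4.00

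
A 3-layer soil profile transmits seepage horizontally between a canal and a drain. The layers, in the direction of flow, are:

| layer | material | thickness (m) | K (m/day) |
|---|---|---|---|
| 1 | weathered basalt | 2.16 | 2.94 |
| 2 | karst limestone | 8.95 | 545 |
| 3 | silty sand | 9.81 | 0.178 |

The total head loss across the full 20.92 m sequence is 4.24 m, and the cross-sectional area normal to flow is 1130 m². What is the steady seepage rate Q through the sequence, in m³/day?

85.8

Flow is perpendicular to layering, so the layers act in series and the equivalent K is the thickness-weighted harmonic mean.
Total thickness L = 2.16 + 8.95 + 9.81 = 20.92 m.
Σ(b_i/K_i) = 2.16/2.94 + 8.95/545 + 9.81/0.178 = 55.86 d.
K_eq = L / Σ(b_i/K_i) = 20.92 / 55.86 = 0.3745 m/day.
Q = K_eq · A · (Δh/L) = 0.3745 × 1130 × (4.24/20.92) = 85.77 m³/day.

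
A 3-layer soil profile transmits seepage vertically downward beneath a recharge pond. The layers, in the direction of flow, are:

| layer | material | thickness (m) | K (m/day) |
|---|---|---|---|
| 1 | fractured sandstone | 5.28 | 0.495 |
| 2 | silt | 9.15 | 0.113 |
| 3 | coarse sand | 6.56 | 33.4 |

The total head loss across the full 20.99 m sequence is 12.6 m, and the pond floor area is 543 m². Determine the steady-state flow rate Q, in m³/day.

74.5

Flow is perpendicular to layering, so the layers act in series and the equivalent K is the thickness-weighted harmonic mean.
Total thickness L = 5.28 + 9.15 + 6.56 = 20.99 m.
Σ(b_i/K_i) = 5.28/0.495 + 9.15/0.113 + 6.56/33.4 = 91.84 d.
K_eq = L / Σ(b_i/K_i) = 20.99 / 91.84 = 0.2286 m/day.
Q = K_eq · A · (Δh/L) = 0.2286 × 543 × (12.6/20.99) = 74.50 m³/day.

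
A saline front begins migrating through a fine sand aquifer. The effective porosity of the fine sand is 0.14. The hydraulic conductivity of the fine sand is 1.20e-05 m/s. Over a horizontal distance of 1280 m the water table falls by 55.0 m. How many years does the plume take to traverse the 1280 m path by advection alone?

Convert K: 1.20e-05 m/s × 86400 = 1.037 m/day.
Hydraulic gradient i = Δh / L = 55.0 / 1280 = 0.04297.
Darcy flux q = K · i = 1.037 × 0.04297 = 0.04455 m/day.
Seepage velocity v = q / n_e = 0.04455 / 0.14 = 0.3182 m/day.
Travel time t = L / v = 1280 / 0.3182 = 4022 days = 11.01 years.

11.0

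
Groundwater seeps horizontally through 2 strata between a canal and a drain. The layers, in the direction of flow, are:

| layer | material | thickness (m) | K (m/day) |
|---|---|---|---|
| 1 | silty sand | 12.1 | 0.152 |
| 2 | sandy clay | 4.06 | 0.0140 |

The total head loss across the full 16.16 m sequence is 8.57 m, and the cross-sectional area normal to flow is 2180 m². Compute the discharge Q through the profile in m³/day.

50.5

Flow is perpendicular to layering, so the layers act in series and the equivalent K is the thickness-weighted harmonic mean.
Total thickness L = 12.1 + 4.06 = 16.16 m.
Σ(b_i/K_i) = 12.1/0.152 + 4.06/0.0140 = 369.6 d.
K_eq = L / Σ(b_i/K_i) = 16.16 / 369.6 = 0.04372 m/day.
Q = K_eq · A · (Δh/L) = 0.04372 × 2180 × (8.57/16.16) = 50.55 m³/day.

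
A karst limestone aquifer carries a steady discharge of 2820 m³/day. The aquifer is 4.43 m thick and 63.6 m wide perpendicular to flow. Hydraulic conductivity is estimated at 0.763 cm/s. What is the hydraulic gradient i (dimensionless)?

Convert K: 0.763 cm/s × 864 = 659.2 m/day.
Cross-sectional area A = 63.6 × 4.43 = 281.7 m².
From Q = K·A·i, i = Q / (K·A) = 2820 / (659.2 × 281.7) = 0.01518.

0.0152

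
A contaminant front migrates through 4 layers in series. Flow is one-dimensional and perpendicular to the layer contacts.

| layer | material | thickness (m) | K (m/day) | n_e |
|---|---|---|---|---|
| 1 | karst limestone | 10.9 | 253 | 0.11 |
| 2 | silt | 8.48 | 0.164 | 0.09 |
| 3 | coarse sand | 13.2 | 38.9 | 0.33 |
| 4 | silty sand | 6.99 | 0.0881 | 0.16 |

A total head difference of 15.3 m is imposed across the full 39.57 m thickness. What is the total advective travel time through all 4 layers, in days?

With flow normal to the layers, continuity requires the same specific discharge q through every layer.
Σ(b_i/K_i) = 10.9/253 + 8.48/0.164 + 13.2/38.9 + 6.99/0.0881 = 131.4 d.
q = Δh / Σ(b_i/K_i) = 15.3 / 131.4 = 0.1164 m/day.
In each layer the seepage velocity is v_i = q/n_i, so the layer transit time is t_i = b_i·n_i / q:
  layer 1 (karst limestone): t_1 = 10.9 × 0.11 / 0.1164 = 10.30 d
  layer 2 (silt): t_2 = 8.48 × 0.09 / 0.1164 = 6.556 d
  layer 3 (coarse sand): t_3 = 13.2 × 0.33 / 0.1164 = 37.42 d
  layer 4 (silty sand): t_4 = 6.99 × 0.16 / 0.1164 = 9.607 d
Total t = Σ t_i = 63.88 days.

63.9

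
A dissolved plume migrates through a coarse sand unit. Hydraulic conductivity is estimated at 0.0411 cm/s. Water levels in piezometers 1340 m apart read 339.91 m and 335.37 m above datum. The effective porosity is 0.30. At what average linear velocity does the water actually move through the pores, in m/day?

0.401

Convert K: 0.0411 cm/s × 864 = 35.51 m/day.
Hydraulic gradient i = (339.91 − 335.37) / 1340 = 4.54 / 1340 = 0.003388.
Darcy flux q = K · i = 35.51 × 0.003388 = 0.1203 m/day.
Seepage velocity v = q / n_e = 0.1203 / 0.30 = 0.4010 m/day.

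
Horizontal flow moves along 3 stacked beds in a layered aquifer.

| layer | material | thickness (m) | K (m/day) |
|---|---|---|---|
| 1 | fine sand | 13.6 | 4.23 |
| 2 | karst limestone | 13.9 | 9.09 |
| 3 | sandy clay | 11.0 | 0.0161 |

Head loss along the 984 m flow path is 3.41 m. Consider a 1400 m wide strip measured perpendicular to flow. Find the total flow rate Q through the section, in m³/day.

Flow is parallel to layering, so each bed carries its own Darcy discharge and the transmissivities add.
Σ(K_i·b_i) = 4.23×13.6 + 9.09×13.9 + 0.0161×11.0 = 184.1 m²/day.
Hydraulic gradient i = Δh / L = 3.41 / 984 = 0.003465.
Q = Σ(K_i·b_i) · W · i = 184.1 × 1400 × 0.003465 = 893.0 m³/day.

893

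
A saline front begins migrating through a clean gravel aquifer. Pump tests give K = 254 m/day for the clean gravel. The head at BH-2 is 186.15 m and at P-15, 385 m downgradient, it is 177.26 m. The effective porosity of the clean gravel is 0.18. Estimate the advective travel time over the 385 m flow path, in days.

11.8

Hydraulic gradient i = (186.15 − 177.26) / 385 = 8.89 / 385 = 0.02309.
Darcy flux q = K · i = 254.0 × 0.02309 = 5.865 m/day.
Seepage velocity v = q / n_e = 5.865 / 0.18 = 32.58 m/day.
Travel time t = L / v = 385 / 32.58 = 11.82 days.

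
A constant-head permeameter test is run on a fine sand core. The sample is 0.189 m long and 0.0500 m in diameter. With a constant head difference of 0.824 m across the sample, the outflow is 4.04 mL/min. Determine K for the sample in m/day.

Cross-sectional area A = π·(d/2)² = π × (0.0500/2)² = 0.001963 m².
Convert discharge: 4.04 mL/min = 6.733e-08 m³/s.
Darcy's law rearranged: K = Q·L / (A·Δh) = 6.733e-08 × 0.189 / (0.001963 × 0.824) = 7.866e-06 m/s = 0.6796 m/day.

0.680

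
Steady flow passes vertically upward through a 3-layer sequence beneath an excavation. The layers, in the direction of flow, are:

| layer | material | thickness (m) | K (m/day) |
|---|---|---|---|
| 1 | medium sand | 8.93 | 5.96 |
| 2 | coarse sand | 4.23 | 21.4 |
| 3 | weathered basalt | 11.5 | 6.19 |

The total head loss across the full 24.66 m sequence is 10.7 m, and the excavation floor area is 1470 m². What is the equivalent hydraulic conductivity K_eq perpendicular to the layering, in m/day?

6.94

Flow is perpendicular to layering, so the layers act in series and the equivalent K is the thickness-weighted harmonic mean.
Total thickness L = 8.93 + 4.23 + 11.5 = 24.66 m.
Σ(b_i/K_i) = 8.93/5.96 + 4.23/21.4 + 11.5/6.19 = 3.554 d.
K_eq = L / Σ(b_i/K_i) = 24.66 / 3.554 = 6.939 m/day.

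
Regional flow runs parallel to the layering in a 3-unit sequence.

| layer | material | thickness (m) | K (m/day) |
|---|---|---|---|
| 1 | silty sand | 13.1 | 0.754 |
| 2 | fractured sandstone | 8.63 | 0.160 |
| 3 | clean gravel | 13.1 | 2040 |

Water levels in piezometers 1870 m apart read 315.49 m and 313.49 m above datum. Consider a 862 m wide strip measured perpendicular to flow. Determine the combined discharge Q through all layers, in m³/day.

Flow is parallel to layering, so each bed carries its own Darcy discharge and the transmissivities add.
Σ(K_i·b_i) = 0.754×13.1 + 0.160×8.63 + 2040×13.1 = 26735 m²/day.
Hydraulic gradient i = (315.49 − 313.49) / 1870 = 2 / 1870 = 0.001070.
Q = Σ(K_i·b_i) · W · i = 26735 × 862 × 0.001070 = 24648 m³/day.

24600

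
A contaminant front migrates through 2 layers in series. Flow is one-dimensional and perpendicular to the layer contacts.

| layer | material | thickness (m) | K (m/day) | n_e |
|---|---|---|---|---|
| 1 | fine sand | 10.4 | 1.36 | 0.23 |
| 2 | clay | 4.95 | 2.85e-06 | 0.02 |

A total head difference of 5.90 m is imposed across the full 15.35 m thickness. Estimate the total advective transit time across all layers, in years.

With flow normal to the layers, continuity requires the same specific discharge q through every layer.
Σ(b_i/K_i) = 10.4/1.36 + 4.95/2.85e-06 = 1.737e+06 d.
q = Δh / Σ(b_i/K_i) = 5.90 / 1.737e+06 = 3.397e-06 m/day.
In each layer the seepage velocity is v_i = q/n_i, so the layer transit time is t_i = b_i·n_i / q:
  layer 1 (fine sand): t_1 = 10.4 × 0.23 / 3.397e-06 = 7.042e+05 d
  layer 2 (clay): t_2 = 4.95 × 0.02 / 3.397e-06 = 29144 d
Total t = Σ t_i = 7.333e+05 days = 2008 years.

2010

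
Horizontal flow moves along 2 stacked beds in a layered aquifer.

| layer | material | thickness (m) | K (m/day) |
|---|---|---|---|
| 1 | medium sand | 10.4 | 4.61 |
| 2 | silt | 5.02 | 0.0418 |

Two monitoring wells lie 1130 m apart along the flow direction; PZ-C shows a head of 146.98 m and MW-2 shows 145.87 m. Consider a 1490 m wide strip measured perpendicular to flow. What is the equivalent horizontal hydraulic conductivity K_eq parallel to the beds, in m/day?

3.12

Flow is parallel to layering, so each bed carries its own Darcy discharge and the transmissivities add.
Σ(K_i·b_i) = 4.61×10.4 + 0.0418×5.02 = 48.15 m²/day.
Total thickness b = 15.42 m, so K_eq = Σ(K_i·b_i)/b = 3.123 m/day.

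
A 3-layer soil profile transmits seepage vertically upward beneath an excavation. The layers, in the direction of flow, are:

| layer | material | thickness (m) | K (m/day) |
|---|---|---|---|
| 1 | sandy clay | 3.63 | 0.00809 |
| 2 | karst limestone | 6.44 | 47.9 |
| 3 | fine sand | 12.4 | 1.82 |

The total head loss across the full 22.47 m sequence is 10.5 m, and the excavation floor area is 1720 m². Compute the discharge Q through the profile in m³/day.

Flow is perpendicular to layering, so the layers act in series and the equivalent K is the thickness-weighted harmonic mean.
Total thickness L = 3.63 + 6.44 + 12.4 = 22.47 m.
Σ(b_i/K_i) = 3.63/0.00809 + 6.44/47.9 + 12.4/1.82 = 455.6 d.
K_eq = L / Σ(b_i/K_i) = 22.47 / 455.6 = 0.04931 m/day.
Q = K_eq · A · (Δh/L) = 0.04931 × 1720 × (10.5/22.47) = 39.64 m³/day.

39.6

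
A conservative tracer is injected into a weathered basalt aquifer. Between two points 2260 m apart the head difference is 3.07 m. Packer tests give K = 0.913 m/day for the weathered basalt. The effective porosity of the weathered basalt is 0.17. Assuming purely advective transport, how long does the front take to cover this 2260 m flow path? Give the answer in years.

Hydraulic gradient i = Δh / L = 3.07 / 2260 = 0.001358.
Darcy flux q = K · i = 0.9130 × 0.001358 = 0.001240 m/day.
Seepage velocity v = q / n_e = 0.001240 / 0.17 = 0.007295 m/day.
Travel time t = L / v = 2260 / 0.007295 = 3.098e+05 days = 848.1 years.

848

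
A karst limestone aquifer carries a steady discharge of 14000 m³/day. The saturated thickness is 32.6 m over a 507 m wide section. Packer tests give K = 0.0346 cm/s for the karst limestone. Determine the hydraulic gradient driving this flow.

Convert K: 0.0346 cm/s × 864 = 29.89 m/day.
Cross-sectional area A = 507 × 32.6 = 16528 m².
From Q = K·A·i, i = Q / (K·A) = 14000 / (29.89 × 16528) = 0.02833.

0.0283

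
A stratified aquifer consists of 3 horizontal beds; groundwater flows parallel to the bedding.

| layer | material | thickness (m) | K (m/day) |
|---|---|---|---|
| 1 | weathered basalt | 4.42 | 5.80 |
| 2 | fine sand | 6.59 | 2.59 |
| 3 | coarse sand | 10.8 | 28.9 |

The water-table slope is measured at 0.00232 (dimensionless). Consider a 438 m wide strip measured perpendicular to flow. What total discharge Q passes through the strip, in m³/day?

Flow is parallel to layering, so each bed carries its own Darcy discharge and the transmissivities add.
Σ(K_i·b_i) = 5.80×4.42 + 2.59×6.59 + 28.9×10.8 = 354.8 m²/day.
Hydraulic gradient i = 0.00232.
Q = Σ(K_i·b_i) · W · i = 354.8 × 438 × 0.002320 = 360.6 m³/day.

361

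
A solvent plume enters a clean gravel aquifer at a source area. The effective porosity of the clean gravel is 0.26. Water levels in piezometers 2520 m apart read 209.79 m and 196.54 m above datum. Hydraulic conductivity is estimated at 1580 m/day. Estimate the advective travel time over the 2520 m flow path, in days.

Hydraulic gradient i = (209.79 − 196.54) / 2520 = 13.25 / 2520 = 0.005258.
Darcy flux q = K · i = 1580 × 0.005258 = 8.308 m/day.
Seepage velocity v = q / n_e = 8.308 / 0.26 = 31.95 m/day.
Travel time t = L / v = 2520 / 31.95 = 78.87 days.

78.9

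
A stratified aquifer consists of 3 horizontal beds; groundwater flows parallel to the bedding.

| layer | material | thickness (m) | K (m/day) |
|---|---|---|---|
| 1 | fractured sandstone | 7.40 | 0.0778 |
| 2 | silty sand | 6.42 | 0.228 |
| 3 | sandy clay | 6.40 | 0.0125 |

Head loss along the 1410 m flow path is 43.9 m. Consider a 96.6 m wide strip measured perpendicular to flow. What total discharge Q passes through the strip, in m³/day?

6.37

Flow is parallel to layering, so each bed carries its own Darcy discharge and the transmissivities add.
Σ(K_i·b_i) = 0.0778×7.40 + 0.228×6.42 + 0.0125×6.40 = 2.119 m²/day.
Hydraulic gradient i = Δh / L = 43.9 / 1410 = 0.03113.
Q = Σ(K_i·b_i) · W · i = 2.119 × 96.6 × 0.03113 = 6.375 m³/day.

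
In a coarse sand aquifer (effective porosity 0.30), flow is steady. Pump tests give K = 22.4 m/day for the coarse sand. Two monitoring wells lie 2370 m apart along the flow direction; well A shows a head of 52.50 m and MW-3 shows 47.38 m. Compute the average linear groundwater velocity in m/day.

0.161

Hydraulic gradient i = (52.50 − 47.38) / 2370 = 5.12 / 2370 = 0.002160.
Darcy flux q = K · i = 22.40 × 0.002160 = 0.04839 m/day.
Seepage velocity v = q / n_e = 0.04839 / 0.30 = 0.1613 m/day.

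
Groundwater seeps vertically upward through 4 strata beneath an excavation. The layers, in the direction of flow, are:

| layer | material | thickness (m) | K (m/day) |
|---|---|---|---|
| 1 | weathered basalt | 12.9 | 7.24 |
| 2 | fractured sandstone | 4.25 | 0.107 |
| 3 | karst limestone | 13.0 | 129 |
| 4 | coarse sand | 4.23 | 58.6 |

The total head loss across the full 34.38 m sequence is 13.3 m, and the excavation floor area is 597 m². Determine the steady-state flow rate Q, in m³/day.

Flow is perpendicular to layering, so the layers act in series and the equivalent K is the thickness-weighted harmonic mean.
Total thickness L = 12.9 + 4.25 + 13.0 + 4.23 = 34.38 m.
Σ(b_i/K_i) = 12.9/7.24 + 4.25/0.107 + 13.0/129 + 4.23/58.6 = 41.67 d.
K_eq = L / Σ(b_i/K_i) = 34.38 / 41.67 = 0.8250 m/day.
Q = K_eq · A · (Δh/L) = 0.8250 × 597 × (13.3/34.38) = 190.5 m³/day.

191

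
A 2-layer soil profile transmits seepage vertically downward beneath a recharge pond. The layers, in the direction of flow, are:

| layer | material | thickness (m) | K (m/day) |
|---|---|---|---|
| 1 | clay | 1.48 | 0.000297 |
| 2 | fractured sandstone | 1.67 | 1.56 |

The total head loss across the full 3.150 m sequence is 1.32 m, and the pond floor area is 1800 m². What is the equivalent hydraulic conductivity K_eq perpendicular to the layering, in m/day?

Flow is perpendicular to layering, so the layers act in series and the equivalent K is the thickness-weighted harmonic mean.
Total thickness L = 1.48 + 1.67 = 3.150 m.
Σ(b_i/K_i) = 1.48/0.000297 + 1.67/1.56 = 4984 d.
K_eq = L / Σ(b_i/K_i) = 3.150 / 4984 = 0.0006320 m/day.

0.000632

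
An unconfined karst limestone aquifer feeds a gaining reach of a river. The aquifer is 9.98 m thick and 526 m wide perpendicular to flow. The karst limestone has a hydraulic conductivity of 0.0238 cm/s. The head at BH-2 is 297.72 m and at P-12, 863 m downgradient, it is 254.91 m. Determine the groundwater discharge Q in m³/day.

Convert K: 0.0238 cm/s × 864 = 20.56 m/day.
Cross-sectional area A = 526 × 9.98 = 5249 m².
Hydraulic gradient i = (297.72 − 254.91) / 863 = 42.81 / 863 = 0.04961.
Darcy's law: Q = K · A · i = 20.56 × 5249 × 0.04961 = 5355 m³/day.

5350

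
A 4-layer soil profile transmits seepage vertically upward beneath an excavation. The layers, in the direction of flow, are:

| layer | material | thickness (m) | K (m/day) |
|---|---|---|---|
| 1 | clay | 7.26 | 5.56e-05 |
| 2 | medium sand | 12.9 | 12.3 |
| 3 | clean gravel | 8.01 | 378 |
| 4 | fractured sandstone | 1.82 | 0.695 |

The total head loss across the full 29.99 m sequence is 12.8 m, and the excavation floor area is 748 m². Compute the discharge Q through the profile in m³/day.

0.0733

Flow is perpendicular to layering, so the layers act in series and the equivalent K is the thickness-weighted harmonic mean.
Total thickness L = 7.26 + 12.9 + 8.01 + 1.82 = 29.99 m.
Σ(b_i/K_i) = 7.26/5.56e-05 + 12.9/12.3 + 8.01/378 + 1.82/0.695 = 1.306e+05 d.
K_eq = L / Σ(b_i/K_i) = 29.99 / 1.306e+05 = 0.0002297 m/day.
Q = K_eq · A · (Δh/L) = 0.0002297 × 748 × (12.8/29.99) = 0.07332 m³/day.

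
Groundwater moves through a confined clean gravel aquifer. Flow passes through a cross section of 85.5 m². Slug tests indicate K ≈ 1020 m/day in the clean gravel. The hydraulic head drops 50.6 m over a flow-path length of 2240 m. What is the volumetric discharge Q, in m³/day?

1970

Hydraulic gradient i = Δh / L = 50.6 / 2240 = 0.02259.
Darcy's law: Q = K · A · i = 1020 × 85.50 × 0.02259 = 1970 m³/day.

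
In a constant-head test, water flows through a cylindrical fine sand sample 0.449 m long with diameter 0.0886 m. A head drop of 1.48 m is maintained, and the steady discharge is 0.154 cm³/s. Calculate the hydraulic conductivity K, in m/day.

Cross-sectional area A = π·(d/2)² = π × (0.0886/2)² = 0.006165 m².
Convert discharge: 0.154 cm³/s = 1.540e-07 m³/s.
Darcy's law rearranged: K = Q·L / (A·Δh) = 1.540e-07 × 0.449 / (0.006165 × 1.48) = 7.578e-06 m/s = 0.6547 m/day.

0.655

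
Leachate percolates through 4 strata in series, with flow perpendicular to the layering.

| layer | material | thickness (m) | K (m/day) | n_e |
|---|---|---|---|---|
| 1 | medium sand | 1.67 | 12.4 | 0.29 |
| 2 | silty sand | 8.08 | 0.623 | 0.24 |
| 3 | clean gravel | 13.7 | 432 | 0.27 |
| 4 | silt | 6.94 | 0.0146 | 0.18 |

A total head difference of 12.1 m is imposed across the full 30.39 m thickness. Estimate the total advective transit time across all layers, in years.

With flow normal to the layers, continuity requires the same specific discharge q through every layer.
Σ(b_i/K_i) = 1.67/12.4 + 8.08/0.623 + 13.7/432 + 6.94/0.0146 = 488.5 d.
q = Δh / Σ(b_i/K_i) = 12.1 / 488.5 = 0.02477 m/day.
In each layer the seepage velocity is v_i = q/n_i, so the layer transit time is t_i = b_i·n_i / q:
  layer 1 (medium sand): t_1 = 1.67 × 0.29 / 0.02477 = 19.55 d
  layer 2 (silty sand): t_2 = 8.08 × 0.24 / 0.02477 = 78.29 d
  layer 3 (clean gravel): t_3 = 13.7 × 0.27 / 0.02477 = 149.3 d
  layer 4 (silt): t_4 = 6.94 × 0.18 / 0.02477 = 50.43 d
Total t = Σ t_i = 297.6 days = 0.8148 years.

0.815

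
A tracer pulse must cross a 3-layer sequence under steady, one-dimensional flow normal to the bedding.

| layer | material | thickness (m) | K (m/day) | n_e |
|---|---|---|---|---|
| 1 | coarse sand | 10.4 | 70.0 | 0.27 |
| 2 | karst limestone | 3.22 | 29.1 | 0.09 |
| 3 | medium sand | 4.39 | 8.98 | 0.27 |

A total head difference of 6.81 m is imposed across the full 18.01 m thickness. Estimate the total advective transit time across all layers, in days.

0.471

With flow normal to the layers, continuity requires the same specific discharge q through every layer.
Σ(b_i/K_i) = 10.4/70.0 + 3.22/29.1 + 4.39/8.98 = 0.7481 d.
q = Δh / Σ(b_i/K_i) = 6.81 / 0.7481 = 9.103 m/day.
In each layer the seepage velocity is v_i = q/n_i, so the layer transit time is t_i = b_i·n_i / q:
  layer 1 (coarse sand): t_1 = 10.4 × 0.27 / 9.103 = 0.3085 d
  layer 2 (karst limestone): t_2 = 3.22 × 0.09 / 9.103 = 0.03183 d
  layer 3 (medium sand): t_3 = 4.39 × 0.27 / 9.103 = 0.1302 d
Total t = Σ t_i = 0.4705 days.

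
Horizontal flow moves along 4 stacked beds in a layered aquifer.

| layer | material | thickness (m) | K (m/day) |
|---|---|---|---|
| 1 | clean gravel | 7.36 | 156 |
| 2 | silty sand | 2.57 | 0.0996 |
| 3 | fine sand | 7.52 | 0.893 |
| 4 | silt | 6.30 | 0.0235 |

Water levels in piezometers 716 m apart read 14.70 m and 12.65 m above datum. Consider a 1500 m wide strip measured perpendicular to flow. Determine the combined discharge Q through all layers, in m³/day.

Flow is parallel to layering, so each bed carries its own Darcy discharge and the transmissivities add.
Σ(K_i·b_i) = 156×7.36 + 0.0996×2.57 + 0.893×7.52 + 0.0235×6.30 = 1155 m²/day.
Hydraulic gradient i = (14.70 − 12.65) / 716 = 2.05 / 716 = 0.002863.
Q = Σ(K_i·b_i) · W · i = 1155 × 1500 × 0.002863 = 4962 m³/day.

4960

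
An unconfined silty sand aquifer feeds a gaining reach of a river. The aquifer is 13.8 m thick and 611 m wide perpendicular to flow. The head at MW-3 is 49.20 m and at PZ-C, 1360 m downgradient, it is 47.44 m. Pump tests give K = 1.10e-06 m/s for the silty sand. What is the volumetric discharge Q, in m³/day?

1.04

Convert K: 1.10e-06 m/s × 86400 = 0.09504 m/day.
Cross-sectional area A = 611 × 13.8 = 8432 m².
Hydraulic gradient i = (49.20 − 47.44) / 1360 = 1.76 / 1360 = 0.001294.
Darcy's law: Q = K · A · i = 0.09504 × 8432 × 0.001294 = 1.037 m³/day.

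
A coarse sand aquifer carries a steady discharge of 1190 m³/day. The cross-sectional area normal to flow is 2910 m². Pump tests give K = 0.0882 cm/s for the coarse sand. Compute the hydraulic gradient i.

Convert K: 0.0882 cm/s × 864 = 76.20 m/day.
From Q = K·A·i, i = Q / (K·A) = 1190 / (76.20 × 2910) = 0.005366.

0.00537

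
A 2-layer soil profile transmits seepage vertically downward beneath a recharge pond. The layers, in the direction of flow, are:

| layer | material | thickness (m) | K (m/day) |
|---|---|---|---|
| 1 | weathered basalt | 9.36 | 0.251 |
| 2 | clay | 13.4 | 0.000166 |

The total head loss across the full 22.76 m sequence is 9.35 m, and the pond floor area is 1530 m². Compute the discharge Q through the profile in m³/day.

Flow is perpendicular to layering, so the layers act in series and the equivalent K is the thickness-weighted harmonic mean.
Total thickness L = 9.36 + 13.4 = 22.76 m.
Σ(b_i/K_i) = 9.36/0.251 + 13.4/0.000166 = 80760 d.
K_eq = L / Σ(b_i/K_i) = 22.76 / 80760 = 0.0002818 m/day.
Q = K_eq · A · (Δh/L) = 0.0002818 × 1530 × (9.35/22.76) = 0.1771 m³/day.

0.177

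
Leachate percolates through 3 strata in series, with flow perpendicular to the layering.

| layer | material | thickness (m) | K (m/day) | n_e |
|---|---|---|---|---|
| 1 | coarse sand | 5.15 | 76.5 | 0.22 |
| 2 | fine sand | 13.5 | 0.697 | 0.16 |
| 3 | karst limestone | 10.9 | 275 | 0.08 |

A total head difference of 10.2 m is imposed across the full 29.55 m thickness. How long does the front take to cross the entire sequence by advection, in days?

7.95

With flow normal to the layers, continuity requires the same specific discharge q through every layer.
Σ(b_i/K_i) = 5.15/76.5 + 13.5/0.697 + 10.9/275 = 19.48 d.
q = Δh / Σ(b_i/K_i) = 10.2 / 19.48 = 0.5237 m/day.
In each layer the seepage velocity is v_i = q/n_i, so the layer transit time is t_i = b_i·n_i / q:
  layer 1 (coarse sand): t_1 = 5.15 × 0.22 / 0.5237 = 2.163 d
  layer 2 (fine sand): t_2 = 13.5 × 0.16 / 0.5237 = 4.124 d
  layer 3 (karst limestone): t_3 = 10.9 × 0.08 / 0.5237 = 1.665 d
Total t = Σ t_i = 7.953 days.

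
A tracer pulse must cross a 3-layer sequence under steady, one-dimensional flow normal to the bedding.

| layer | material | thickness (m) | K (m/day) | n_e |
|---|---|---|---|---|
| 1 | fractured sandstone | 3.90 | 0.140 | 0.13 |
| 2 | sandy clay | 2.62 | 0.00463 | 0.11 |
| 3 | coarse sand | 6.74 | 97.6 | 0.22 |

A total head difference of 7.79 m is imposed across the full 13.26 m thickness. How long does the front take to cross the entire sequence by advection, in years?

0.475

With flow normal to the layers, continuity requires the same specific discharge q through every layer.
Σ(b_i/K_i) = 3.90/0.140 + 2.62/0.00463 + 6.74/97.6 = 593.8 d.
q = Δh / Σ(b_i/K_i) = 7.79 / 593.8 = 0.01312 m/day.
In each layer the seepage velocity is v_i = q/n_i, so the layer transit time is t_i = b_i·n_i / q:
  layer 1 (fractured sandstone): t_1 = 3.90 × 0.13 / 0.01312 = 38.65 d
  layer 2 (sandy clay): t_2 = 2.62 × 0.11 / 0.01312 = 21.97 d
  layer 3 (coarse sand): t_3 = 6.74 × 0.22 / 0.01312 = 113.0 d
Total t = Σ t_i = 173.6 days = 0.4754 years.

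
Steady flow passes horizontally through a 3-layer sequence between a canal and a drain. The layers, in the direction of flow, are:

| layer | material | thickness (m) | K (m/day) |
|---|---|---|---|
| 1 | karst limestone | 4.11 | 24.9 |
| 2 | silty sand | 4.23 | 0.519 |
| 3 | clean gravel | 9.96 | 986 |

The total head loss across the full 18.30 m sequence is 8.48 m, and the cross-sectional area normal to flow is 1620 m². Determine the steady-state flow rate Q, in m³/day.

1650

Flow is perpendicular to layering, so the layers act in series and the equivalent K is the thickness-weighted harmonic mean.
Total thickness L = 4.11 + 4.23 + 9.96 = 18.30 m.
Σ(b_i/K_i) = 4.11/24.9 + 4.23/0.519 + 9.96/986 = 8.325 d.
K_eq = L / Σ(b_i/K_i) = 18.30 / 8.325 = 2.198 m/day.
Q = K_eq · A · (Δh/L) = 2.198 × 1620 × (8.48/18.30) = 1650 m³/day.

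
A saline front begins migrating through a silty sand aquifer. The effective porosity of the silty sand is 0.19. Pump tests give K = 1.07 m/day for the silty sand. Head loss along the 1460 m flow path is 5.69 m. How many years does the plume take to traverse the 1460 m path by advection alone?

182

Hydraulic gradient i = Δh / L = 5.69 / 1460 = 0.003897.
Darcy flux q = K · i = 1.070 × 0.003897 = 0.004170 m/day.
Seepage velocity v = q / n_e = 0.004170 / 0.19 = 0.02195 m/day.
Travel time t = L / v = 1460 / 0.02195 = 66522 days = 182.1 years.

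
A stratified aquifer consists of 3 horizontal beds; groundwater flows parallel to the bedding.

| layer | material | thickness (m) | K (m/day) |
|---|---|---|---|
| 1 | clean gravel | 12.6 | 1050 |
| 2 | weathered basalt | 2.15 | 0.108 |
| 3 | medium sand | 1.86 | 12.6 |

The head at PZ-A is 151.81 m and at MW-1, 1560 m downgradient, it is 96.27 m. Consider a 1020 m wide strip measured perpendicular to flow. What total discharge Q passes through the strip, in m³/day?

Flow is parallel to layering, so each bed carries its own Darcy discharge and the transmissivities add.
Σ(K_i·b_i) = 1050×12.6 + 0.108×2.15 + 12.6×1.86 = 13254 m²/day.
Hydraulic gradient i = (151.81 − 96.27) / 1560 = 55.54 / 1560 = 0.03560.
Q = Σ(K_i·b_i) · W · i = 13254 × 1020 × 0.03560 = 4.813e+05 m³/day.

481000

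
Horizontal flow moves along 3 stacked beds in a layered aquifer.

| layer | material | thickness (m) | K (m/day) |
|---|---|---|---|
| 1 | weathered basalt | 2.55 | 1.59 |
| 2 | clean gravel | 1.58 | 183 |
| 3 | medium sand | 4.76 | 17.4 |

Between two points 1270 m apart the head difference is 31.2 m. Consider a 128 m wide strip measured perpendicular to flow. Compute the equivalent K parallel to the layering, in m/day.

42.3

Flow is parallel to layering, so each bed carries its own Darcy discharge and the transmissivities add.
Σ(K_i·b_i) = 1.59×2.55 + 183×1.58 + 17.4×4.76 = 376.0 m²/day.
Total thickness b = 8.890 m, so K_eq = Σ(K_i·b_i)/b = 42.30 m/day.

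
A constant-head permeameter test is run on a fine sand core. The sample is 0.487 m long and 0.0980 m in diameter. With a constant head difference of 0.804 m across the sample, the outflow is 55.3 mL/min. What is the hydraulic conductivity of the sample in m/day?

6.39

Cross-sectional area A = π·(d/2)² = π × (0.0980/2)² = 0.007543 m².
Convert discharge: 55.3 mL/min = 9.217e-07 m³/s.
Darcy's law rearranged: K = Q·L / (A·Δh) = 9.217e-07 × 0.487 / (0.007543 × 0.804) = 7.401e-05 m/s = 6.395 m/day.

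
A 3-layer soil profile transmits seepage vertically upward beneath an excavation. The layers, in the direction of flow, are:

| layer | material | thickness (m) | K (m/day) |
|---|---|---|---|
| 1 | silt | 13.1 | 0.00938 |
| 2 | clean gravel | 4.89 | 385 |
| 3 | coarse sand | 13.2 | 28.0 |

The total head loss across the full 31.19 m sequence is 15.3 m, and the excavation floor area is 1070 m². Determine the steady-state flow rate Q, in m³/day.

11.7

Flow is perpendicular to layering, so the layers act in series and the equivalent K is the thickness-weighted harmonic mean.
Total thickness L = 13.1 + 4.89 + 13.2 = 31.19 m.
Σ(b_i/K_i) = 13.1/0.00938 + 4.89/385 + 13.2/28.0 = 1397 d.
K_eq = L / Σ(b_i/K_i) = 31.19 / 1397 = 0.02233 m/day.
Q = K_eq · A · (Δh/L) = 0.02233 × 1070 × (15.3/31.19) = 11.72 m³/day.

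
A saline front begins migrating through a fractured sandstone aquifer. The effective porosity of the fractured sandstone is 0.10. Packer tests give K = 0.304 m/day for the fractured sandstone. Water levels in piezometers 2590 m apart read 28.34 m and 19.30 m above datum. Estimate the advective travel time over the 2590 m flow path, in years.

Hydraulic gradient i = (28.34 − 19.30) / 2590 = 9.04 / 2590 = 0.003490.
Darcy flux q = K · i = 0.3040 × 0.003490 = 0.001061 m/day.
Seepage velocity v = q / n_e = 0.001061 / 0.10 = 0.01061 m/day.
Travel time t = L / v = 2590 / 0.01061 = 2.441e+05 days = 668.3 years.

668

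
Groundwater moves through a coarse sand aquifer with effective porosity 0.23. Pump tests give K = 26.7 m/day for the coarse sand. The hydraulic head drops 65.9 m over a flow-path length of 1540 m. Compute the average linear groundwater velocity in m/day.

Hydraulic gradient i = Δh / L = 65.9 / 1540 = 0.04279.
Darcy flux q = K · i = 26.70 × 0.04279 = 1.143 m/day.
Seepage velocity v = q / n_e = 1.143 / 0.23 = 4.968 m/day.

4.97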